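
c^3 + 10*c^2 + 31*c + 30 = (c + 2)*(c + 3)*(c + 5)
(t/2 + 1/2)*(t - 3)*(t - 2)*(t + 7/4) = t^4/2 - 9*t^3/8 - 3*t^2 + 31*t/8 + 21/4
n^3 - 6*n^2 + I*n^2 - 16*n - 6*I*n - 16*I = (n - 8)*(n + 2)*(n + I)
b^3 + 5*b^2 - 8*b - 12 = (b - 2)*(b + 1)*(b + 6)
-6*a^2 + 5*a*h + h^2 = (-a + h)*(6*a + h)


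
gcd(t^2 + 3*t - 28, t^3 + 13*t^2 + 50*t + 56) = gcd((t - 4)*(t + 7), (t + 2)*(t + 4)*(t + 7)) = t + 7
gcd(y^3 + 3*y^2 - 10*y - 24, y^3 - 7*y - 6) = y^2 - y - 6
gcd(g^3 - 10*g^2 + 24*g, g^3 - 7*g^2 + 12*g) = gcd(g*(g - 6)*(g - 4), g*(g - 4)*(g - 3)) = g^2 - 4*g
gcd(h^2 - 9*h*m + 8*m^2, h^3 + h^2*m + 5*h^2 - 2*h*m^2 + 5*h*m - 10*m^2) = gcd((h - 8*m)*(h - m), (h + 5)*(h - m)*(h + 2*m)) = h - m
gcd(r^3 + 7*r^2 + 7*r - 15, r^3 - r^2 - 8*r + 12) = r + 3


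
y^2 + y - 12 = (y - 3)*(y + 4)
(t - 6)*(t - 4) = t^2 - 10*t + 24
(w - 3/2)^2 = w^2 - 3*w + 9/4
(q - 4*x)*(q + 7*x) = q^2 + 3*q*x - 28*x^2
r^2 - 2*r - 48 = (r - 8)*(r + 6)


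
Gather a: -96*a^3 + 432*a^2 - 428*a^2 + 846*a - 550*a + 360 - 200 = -96*a^3 + 4*a^2 + 296*a + 160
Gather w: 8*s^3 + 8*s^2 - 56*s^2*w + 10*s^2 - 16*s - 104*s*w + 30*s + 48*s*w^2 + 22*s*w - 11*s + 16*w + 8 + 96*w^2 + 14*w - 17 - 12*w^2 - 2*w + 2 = 8*s^3 + 18*s^2 + 3*s + w^2*(48*s + 84) + w*(-56*s^2 - 82*s + 28) - 7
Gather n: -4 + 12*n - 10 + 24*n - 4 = 36*n - 18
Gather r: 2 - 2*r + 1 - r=3 - 3*r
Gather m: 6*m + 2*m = 8*m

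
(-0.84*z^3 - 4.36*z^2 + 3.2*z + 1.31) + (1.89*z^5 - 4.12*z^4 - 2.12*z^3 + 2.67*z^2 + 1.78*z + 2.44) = 1.89*z^5 - 4.12*z^4 - 2.96*z^3 - 1.69*z^2 + 4.98*z + 3.75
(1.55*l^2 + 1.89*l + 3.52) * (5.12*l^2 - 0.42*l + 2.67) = 7.936*l^4 + 9.0258*l^3 + 21.3671*l^2 + 3.5679*l + 9.3984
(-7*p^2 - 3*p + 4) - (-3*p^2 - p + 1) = -4*p^2 - 2*p + 3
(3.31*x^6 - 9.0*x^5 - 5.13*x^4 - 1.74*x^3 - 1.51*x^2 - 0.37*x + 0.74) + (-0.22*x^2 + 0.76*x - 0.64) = 3.31*x^6 - 9.0*x^5 - 5.13*x^4 - 1.74*x^3 - 1.73*x^2 + 0.39*x + 0.1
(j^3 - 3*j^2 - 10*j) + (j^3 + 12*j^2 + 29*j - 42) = 2*j^3 + 9*j^2 + 19*j - 42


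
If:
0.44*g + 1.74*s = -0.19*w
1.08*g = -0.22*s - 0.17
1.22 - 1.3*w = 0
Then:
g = -0.14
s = -0.07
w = 0.94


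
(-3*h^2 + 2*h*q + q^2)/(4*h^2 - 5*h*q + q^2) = (3*h + q)/(-4*h + q)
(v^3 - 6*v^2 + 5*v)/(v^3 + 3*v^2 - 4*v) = (v - 5)/(v + 4)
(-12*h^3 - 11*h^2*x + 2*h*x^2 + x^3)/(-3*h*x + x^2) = 4*h^2/x + 5*h + x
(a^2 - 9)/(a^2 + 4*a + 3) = (a - 3)/(a + 1)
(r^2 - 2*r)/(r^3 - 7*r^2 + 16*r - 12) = r/(r^2 - 5*r + 6)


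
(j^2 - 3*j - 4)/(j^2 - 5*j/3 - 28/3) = 3*(j + 1)/(3*j + 7)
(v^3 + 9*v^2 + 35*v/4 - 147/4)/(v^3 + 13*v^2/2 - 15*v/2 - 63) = (2*v^2 + 11*v - 21)/(2*(v^2 + 3*v - 18))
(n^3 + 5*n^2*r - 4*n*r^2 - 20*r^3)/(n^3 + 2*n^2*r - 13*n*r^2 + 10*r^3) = (-n - 2*r)/(-n + r)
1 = 1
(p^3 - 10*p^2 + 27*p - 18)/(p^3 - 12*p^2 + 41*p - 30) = (p - 3)/(p - 5)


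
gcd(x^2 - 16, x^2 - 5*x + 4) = x - 4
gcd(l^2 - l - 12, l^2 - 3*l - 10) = 1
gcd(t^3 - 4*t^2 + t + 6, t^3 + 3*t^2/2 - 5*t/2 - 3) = t + 1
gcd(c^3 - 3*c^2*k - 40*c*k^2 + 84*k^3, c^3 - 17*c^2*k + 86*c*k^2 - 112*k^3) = c^2 - 9*c*k + 14*k^2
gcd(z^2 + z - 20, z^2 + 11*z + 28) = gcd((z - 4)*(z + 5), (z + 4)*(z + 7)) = 1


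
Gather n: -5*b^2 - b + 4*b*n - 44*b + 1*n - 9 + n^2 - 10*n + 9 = -5*b^2 - 45*b + n^2 + n*(4*b - 9)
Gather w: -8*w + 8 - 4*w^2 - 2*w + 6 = -4*w^2 - 10*w + 14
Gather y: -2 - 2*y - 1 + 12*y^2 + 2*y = 12*y^2 - 3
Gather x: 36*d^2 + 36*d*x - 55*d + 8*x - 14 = 36*d^2 - 55*d + x*(36*d + 8) - 14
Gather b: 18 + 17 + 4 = 39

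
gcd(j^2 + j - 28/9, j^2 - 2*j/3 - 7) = j + 7/3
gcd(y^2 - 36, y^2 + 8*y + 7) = 1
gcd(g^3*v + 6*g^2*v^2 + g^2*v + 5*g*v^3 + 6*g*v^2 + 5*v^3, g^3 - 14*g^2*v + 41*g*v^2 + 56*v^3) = g + v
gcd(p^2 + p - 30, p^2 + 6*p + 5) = 1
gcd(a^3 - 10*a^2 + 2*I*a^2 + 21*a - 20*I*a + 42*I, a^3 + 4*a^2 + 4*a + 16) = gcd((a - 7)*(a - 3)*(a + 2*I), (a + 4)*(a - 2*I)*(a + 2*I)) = a + 2*I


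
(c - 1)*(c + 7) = c^2 + 6*c - 7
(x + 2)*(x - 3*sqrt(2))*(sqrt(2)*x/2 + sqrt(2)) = sqrt(2)*x^3/2 - 3*x^2 + 2*sqrt(2)*x^2 - 12*x + 2*sqrt(2)*x - 12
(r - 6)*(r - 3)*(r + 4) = r^3 - 5*r^2 - 18*r + 72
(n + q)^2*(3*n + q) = 3*n^3 + 7*n^2*q + 5*n*q^2 + q^3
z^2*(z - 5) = z^3 - 5*z^2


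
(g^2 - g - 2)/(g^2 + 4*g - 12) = (g + 1)/(g + 6)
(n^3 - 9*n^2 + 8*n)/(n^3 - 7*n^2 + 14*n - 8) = n*(n - 8)/(n^2 - 6*n + 8)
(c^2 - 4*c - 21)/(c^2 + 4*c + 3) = (c - 7)/(c + 1)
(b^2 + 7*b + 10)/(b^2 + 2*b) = (b + 5)/b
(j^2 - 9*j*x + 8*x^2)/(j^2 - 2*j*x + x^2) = (-j + 8*x)/(-j + x)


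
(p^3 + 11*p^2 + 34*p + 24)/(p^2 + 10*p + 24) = p + 1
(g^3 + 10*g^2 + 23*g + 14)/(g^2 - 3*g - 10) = (g^2 + 8*g + 7)/(g - 5)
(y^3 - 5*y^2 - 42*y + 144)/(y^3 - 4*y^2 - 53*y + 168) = (y + 6)/(y + 7)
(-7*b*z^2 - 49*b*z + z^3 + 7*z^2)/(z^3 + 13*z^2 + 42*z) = (-7*b + z)/(z + 6)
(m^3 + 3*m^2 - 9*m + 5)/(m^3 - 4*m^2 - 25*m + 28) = (m^2 + 4*m - 5)/(m^2 - 3*m - 28)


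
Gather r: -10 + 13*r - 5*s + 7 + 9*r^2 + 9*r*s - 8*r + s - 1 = 9*r^2 + r*(9*s + 5) - 4*s - 4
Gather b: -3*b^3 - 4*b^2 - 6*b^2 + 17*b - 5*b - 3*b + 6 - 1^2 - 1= -3*b^3 - 10*b^2 + 9*b + 4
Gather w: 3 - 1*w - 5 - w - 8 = -2*w - 10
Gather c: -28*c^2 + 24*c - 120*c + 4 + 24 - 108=-28*c^2 - 96*c - 80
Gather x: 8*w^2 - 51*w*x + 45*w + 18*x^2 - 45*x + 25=8*w^2 + 45*w + 18*x^2 + x*(-51*w - 45) + 25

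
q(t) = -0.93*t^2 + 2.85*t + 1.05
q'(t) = 2.85 - 1.86*t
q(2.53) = 2.31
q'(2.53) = -1.86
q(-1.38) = -4.65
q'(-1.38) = 5.42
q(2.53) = 2.31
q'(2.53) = -1.86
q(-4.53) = -30.94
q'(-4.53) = 11.28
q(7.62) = -31.23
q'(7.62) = -11.32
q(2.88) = 1.54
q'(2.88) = -2.51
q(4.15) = -3.14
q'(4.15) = -4.87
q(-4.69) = -32.77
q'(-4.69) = 11.57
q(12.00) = -98.67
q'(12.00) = -19.47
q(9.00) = -48.63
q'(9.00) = -13.89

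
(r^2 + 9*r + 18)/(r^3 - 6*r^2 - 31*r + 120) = (r^2 + 9*r + 18)/(r^3 - 6*r^2 - 31*r + 120)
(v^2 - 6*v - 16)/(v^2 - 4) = (v - 8)/(v - 2)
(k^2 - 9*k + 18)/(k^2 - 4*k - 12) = (k - 3)/(k + 2)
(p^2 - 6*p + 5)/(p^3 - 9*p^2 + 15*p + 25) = (p - 1)/(p^2 - 4*p - 5)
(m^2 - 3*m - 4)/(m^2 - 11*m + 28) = (m + 1)/(m - 7)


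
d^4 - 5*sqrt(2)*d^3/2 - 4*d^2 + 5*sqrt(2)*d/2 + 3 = (d - 1)*(d + 1)*(d - 3*sqrt(2))*(d + sqrt(2)/2)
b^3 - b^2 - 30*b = b*(b - 6)*(b + 5)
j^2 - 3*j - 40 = (j - 8)*(j + 5)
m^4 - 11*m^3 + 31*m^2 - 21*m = m*(m - 7)*(m - 3)*(m - 1)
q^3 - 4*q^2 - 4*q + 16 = (q - 4)*(q - 2)*(q + 2)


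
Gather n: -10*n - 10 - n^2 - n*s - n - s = -n^2 + n*(-s - 11) - s - 10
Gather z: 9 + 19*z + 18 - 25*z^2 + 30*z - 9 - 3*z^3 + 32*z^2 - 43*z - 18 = -3*z^3 + 7*z^2 + 6*z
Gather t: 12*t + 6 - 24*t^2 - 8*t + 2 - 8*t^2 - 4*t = 8 - 32*t^2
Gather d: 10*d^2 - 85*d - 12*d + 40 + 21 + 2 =10*d^2 - 97*d + 63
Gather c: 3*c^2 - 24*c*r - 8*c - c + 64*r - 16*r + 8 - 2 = 3*c^2 + c*(-24*r - 9) + 48*r + 6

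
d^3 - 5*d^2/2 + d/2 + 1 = (d - 2)*(d - 1)*(d + 1/2)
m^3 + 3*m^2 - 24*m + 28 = (m - 2)^2*(m + 7)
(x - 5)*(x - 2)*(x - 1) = x^3 - 8*x^2 + 17*x - 10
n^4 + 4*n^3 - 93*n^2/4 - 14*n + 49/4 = (n - 7/2)*(n - 1/2)*(n + 1)*(n + 7)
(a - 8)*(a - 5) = a^2 - 13*a + 40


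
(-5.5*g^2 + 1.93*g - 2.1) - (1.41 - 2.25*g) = -5.5*g^2 + 4.18*g - 3.51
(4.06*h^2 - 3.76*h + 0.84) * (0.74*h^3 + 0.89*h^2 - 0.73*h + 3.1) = 3.0044*h^5 + 0.831*h^4 - 5.6886*h^3 + 16.0784*h^2 - 12.2692*h + 2.604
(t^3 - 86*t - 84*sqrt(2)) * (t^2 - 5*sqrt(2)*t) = t^5 - 5*sqrt(2)*t^4 - 86*t^3 + 346*sqrt(2)*t^2 + 840*t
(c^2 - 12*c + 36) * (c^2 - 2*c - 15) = c^4 - 14*c^3 + 45*c^2 + 108*c - 540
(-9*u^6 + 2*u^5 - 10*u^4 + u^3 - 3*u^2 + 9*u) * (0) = 0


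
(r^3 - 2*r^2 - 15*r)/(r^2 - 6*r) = (r^2 - 2*r - 15)/(r - 6)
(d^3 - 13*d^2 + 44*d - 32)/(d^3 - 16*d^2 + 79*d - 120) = (d^2 - 5*d + 4)/(d^2 - 8*d + 15)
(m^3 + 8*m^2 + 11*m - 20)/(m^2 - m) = m + 9 + 20/m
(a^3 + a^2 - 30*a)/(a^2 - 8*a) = (a^2 + a - 30)/(a - 8)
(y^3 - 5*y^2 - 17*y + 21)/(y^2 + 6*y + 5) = (y^3 - 5*y^2 - 17*y + 21)/(y^2 + 6*y + 5)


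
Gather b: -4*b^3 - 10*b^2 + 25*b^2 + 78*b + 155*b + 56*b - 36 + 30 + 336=-4*b^3 + 15*b^2 + 289*b + 330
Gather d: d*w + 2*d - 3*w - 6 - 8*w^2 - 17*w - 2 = d*(w + 2) - 8*w^2 - 20*w - 8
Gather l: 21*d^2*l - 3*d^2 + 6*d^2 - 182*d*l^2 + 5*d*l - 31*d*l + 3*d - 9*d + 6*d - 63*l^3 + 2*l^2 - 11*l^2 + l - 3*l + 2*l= 3*d^2 - 63*l^3 + l^2*(-182*d - 9) + l*(21*d^2 - 26*d)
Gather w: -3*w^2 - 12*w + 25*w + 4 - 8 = -3*w^2 + 13*w - 4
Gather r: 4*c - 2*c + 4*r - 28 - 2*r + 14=2*c + 2*r - 14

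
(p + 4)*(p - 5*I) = p^2 + 4*p - 5*I*p - 20*I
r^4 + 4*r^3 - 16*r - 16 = (r - 2)*(r + 2)^3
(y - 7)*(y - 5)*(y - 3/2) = y^3 - 27*y^2/2 + 53*y - 105/2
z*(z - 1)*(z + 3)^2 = z^4 + 5*z^3 + 3*z^2 - 9*z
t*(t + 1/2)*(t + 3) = t^3 + 7*t^2/2 + 3*t/2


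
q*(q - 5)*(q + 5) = q^3 - 25*q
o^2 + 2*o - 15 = (o - 3)*(o + 5)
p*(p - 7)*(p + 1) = p^3 - 6*p^2 - 7*p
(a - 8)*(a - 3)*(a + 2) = a^3 - 9*a^2 + 2*a + 48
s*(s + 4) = s^2 + 4*s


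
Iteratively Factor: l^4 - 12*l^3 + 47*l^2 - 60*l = (l)*(l^3 - 12*l^2 + 47*l - 60) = l*(l - 5)*(l^2 - 7*l + 12) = l*(l - 5)*(l - 4)*(l - 3)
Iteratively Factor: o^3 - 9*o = (o - 3)*(o^2 + 3*o) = o*(o - 3)*(o + 3)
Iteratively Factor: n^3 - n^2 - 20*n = (n)*(n^2 - n - 20) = n*(n + 4)*(n - 5)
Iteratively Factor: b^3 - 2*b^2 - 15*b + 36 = (b - 3)*(b^2 + b - 12) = (b - 3)^2*(b + 4)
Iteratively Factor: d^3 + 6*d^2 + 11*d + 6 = (d + 2)*(d^2 + 4*d + 3) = (d + 2)*(d + 3)*(d + 1)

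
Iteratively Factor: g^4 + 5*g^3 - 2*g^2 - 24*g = (g)*(g^3 + 5*g^2 - 2*g - 24) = g*(g - 2)*(g^2 + 7*g + 12) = g*(g - 2)*(g + 4)*(g + 3)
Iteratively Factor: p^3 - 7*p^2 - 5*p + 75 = (p - 5)*(p^2 - 2*p - 15) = (p - 5)*(p + 3)*(p - 5)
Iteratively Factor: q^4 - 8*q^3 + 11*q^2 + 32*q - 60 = (q - 5)*(q^3 - 3*q^2 - 4*q + 12) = (q - 5)*(q - 3)*(q^2 - 4) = (q - 5)*(q - 3)*(q + 2)*(q - 2)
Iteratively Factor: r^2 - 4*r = (r - 4)*(r)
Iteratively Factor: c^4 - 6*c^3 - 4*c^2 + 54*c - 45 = (c + 3)*(c^3 - 9*c^2 + 23*c - 15) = (c - 3)*(c + 3)*(c^2 - 6*c + 5) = (c - 5)*(c - 3)*(c + 3)*(c - 1)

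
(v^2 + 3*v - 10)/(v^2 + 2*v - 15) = (v - 2)/(v - 3)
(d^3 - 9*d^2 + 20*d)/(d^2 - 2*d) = (d^2 - 9*d + 20)/(d - 2)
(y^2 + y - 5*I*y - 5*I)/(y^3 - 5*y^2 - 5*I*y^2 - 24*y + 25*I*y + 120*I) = (y + 1)/(y^2 - 5*y - 24)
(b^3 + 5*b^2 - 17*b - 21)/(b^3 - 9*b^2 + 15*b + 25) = (b^2 + 4*b - 21)/(b^2 - 10*b + 25)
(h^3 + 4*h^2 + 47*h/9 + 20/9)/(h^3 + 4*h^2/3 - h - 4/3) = (h + 5/3)/(h - 1)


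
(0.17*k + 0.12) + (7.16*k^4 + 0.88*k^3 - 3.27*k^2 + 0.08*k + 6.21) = 7.16*k^4 + 0.88*k^3 - 3.27*k^2 + 0.25*k + 6.33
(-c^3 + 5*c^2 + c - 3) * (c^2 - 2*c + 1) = -c^5 + 7*c^4 - 10*c^3 + 7*c - 3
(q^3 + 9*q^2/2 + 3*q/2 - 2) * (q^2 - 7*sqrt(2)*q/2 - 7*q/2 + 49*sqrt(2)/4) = q^5 - 7*sqrt(2)*q^4/2 + q^4 - 57*q^3/4 - 7*sqrt(2)*q^3/2 - 29*q^2/4 + 399*sqrt(2)*q^2/8 + 7*q + 203*sqrt(2)*q/8 - 49*sqrt(2)/2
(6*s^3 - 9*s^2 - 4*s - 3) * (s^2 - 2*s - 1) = 6*s^5 - 21*s^4 + 8*s^3 + 14*s^2 + 10*s + 3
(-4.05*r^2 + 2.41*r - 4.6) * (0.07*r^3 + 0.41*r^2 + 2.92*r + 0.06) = -0.2835*r^5 - 1.4918*r^4 - 11.1599*r^3 + 4.9082*r^2 - 13.2874*r - 0.276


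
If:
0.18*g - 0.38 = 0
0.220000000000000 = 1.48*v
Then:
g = 2.11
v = 0.15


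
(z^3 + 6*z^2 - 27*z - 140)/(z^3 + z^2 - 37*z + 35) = (z + 4)/(z - 1)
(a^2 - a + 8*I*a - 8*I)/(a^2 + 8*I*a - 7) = (a^2 - a + 8*I*a - 8*I)/(a^2 + 8*I*a - 7)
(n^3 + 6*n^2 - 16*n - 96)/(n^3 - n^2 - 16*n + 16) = (n + 6)/(n - 1)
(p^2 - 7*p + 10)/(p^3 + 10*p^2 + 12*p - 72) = (p - 5)/(p^2 + 12*p + 36)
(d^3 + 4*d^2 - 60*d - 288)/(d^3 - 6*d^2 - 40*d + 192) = (d + 6)/(d - 4)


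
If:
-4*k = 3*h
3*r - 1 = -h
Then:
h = 1 - 3*r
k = 9*r/4 - 3/4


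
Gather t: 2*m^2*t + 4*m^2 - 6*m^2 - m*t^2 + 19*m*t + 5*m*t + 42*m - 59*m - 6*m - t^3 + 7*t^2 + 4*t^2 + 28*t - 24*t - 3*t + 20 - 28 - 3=-2*m^2 - 23*m - t^3 + t^2*(11 - m) + t*(2*m^2 + 24*m + 1) - 11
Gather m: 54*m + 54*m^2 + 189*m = 54*m^2 + 243*m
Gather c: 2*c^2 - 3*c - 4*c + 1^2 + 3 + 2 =2*c^2 - 7*c + 6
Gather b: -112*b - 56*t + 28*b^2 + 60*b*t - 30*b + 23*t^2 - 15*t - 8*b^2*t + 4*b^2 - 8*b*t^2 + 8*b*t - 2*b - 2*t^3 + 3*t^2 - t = b^2*(32 - 8*t) + b*(-8*t^2 + 68*t - 144) - 2*t^3 + 26*t^2 - 72*t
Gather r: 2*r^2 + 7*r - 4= 2*r^2 + 7*r - 4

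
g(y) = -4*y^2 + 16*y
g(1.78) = 15.81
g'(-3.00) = 40.00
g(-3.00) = -84.00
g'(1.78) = 1.76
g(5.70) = -38.76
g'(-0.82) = 22.56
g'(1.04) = 7.68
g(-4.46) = -150.93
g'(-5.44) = 59.52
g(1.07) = 12.54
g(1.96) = 15.99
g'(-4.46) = 51.68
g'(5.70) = -29.60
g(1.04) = 12.31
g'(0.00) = 16.00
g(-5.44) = -205.41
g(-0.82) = -15.81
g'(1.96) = 0.32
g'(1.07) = 7.44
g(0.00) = 0.00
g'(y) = 16 - 8*y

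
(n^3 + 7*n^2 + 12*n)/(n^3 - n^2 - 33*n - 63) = n*(n + 4)/(n^2 - 4*n - 21)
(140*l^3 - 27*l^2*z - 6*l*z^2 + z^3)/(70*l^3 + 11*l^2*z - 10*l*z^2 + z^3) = (-20*l^2 + l*z + z^2)/(-10*l^2 - 3*l*z + z^2)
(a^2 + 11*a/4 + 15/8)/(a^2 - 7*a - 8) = (8*a^2 + 22*a + 15)/(8*(a^2 - 7*a - 8))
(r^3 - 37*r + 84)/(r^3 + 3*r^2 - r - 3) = (r^3 - 37*r + 84)/(r^3 + 3*r^2 - r - 3)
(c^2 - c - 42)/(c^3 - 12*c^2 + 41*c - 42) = (c + 6)/(c^2 - 5*c + 6)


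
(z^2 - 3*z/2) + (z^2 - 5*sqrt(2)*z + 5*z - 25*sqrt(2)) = 2*z^2 - 5*sqrt(2)*z + 7*z/2 - 25*sqrt(2)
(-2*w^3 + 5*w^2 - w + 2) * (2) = -4*w^3 + 10*w^2 - 2*w + 4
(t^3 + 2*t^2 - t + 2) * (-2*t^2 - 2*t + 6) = -2*t^5 - 6*t^4 + 4*t^3 + 10*t^2 - 10*t + 12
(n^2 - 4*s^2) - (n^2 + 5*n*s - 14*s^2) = -5*n*s + 10*s^2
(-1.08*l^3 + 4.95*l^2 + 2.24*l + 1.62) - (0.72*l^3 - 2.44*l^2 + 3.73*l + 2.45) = -1.8*l^3 + 7.39*l^2 - 1.49*l - 0.83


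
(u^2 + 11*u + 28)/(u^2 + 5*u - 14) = (u + 4)/(u - 2)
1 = 1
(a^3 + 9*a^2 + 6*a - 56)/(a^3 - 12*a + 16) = (a + 7)/(a - 2)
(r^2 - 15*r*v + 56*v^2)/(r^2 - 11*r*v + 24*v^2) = (r - 7*v)/(r - 3*v)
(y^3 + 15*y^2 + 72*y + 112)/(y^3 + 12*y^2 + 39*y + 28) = (y + 4)/(y + 1)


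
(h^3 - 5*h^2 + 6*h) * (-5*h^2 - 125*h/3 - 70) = -5*h^5 - 50*h^4/3 + 325*h^3/3 + 100*h^2 - 420*h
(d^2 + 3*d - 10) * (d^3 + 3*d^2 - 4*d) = d^5 + 6*d^4 - 5*d^3 - 42*d^2 + 40*d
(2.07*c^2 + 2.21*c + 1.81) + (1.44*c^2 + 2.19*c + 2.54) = 3.51*c^2 + 4.4*c + 4.35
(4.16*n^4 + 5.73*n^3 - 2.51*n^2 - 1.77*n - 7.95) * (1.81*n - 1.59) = 7.5296*n^5 + 3.7569*n^4 - 13.6538*n^3 + 0.7872*n^2 - 11.5752*n + 12.6405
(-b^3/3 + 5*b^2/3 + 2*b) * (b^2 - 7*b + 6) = -b^5/3 + 4*b^4 - 35*b^3/3 - 4*b^2 + 12*b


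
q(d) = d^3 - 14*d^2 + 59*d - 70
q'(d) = 3*d^2 - 28*d + 59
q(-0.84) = -130.03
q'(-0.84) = 84.64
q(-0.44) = -98.76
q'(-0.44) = 71.90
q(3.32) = 8.16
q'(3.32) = -0.89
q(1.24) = -16.46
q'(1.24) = 28.89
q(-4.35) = -673.88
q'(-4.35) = 237.57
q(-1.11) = -154.11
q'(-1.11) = 93.78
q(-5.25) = -910.33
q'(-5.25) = 288.69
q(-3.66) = -522.51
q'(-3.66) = 201.67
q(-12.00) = -4522.00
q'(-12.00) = 827.00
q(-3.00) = -400.00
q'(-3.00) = 170.00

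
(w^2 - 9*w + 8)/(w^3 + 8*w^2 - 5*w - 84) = (w^2 - 9*w + 8)/(w^3 + 8*w^2 - 5*w - 84)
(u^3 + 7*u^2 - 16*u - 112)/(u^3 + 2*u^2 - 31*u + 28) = (u + 4)/(u - 1)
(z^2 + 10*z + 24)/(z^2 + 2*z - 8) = (z + 6)/(z - 2)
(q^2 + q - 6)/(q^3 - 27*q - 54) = (q - 2)/(q^2 - 3*q - 18)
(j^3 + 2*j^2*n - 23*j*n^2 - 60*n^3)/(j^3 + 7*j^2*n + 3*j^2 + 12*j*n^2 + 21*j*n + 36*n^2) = (j - 5*n)/(j + 3)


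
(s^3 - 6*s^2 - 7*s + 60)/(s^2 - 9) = (s^2 - 9*s + 20)/(s - 3)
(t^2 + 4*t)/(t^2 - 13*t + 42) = t*(t + 4)/(t^2 - 13*t + 42)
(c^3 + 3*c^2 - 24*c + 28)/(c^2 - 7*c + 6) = (c^3 + 3*c^2 - 24*c + 28)/(c^2 - 7*c + 6)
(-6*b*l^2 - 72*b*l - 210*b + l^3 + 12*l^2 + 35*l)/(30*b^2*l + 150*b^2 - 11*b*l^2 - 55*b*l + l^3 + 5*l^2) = (-l - 7)/(5*b - l)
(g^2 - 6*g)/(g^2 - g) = (g - 6)/(g - 1)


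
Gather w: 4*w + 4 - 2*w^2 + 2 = -2*w^2 + 4*w + 6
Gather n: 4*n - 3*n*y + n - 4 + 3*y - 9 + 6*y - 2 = n*(5 - 3*y) + 9*y - 15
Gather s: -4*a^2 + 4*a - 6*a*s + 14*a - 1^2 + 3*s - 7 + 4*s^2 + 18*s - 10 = -4*a^2 + 18*a + 4*s^2 + s*(21 - 6*a) - 18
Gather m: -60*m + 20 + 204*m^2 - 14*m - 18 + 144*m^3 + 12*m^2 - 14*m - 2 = 144*m^3 + 216*m^2 - 88*m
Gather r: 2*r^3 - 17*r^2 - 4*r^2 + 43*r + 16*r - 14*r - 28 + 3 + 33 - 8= 2*r^3 - 21*r^2 + 45*r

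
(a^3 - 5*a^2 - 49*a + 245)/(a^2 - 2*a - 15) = (a^2 - 49)/(a + 3)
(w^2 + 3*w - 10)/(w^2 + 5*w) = (w - 2)/w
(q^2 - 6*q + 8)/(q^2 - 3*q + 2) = (q - 4)/(q - 1)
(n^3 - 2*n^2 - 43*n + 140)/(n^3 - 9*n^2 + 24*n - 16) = (n^2 + 2*n - 35)/(n^2 - 5*n + 4)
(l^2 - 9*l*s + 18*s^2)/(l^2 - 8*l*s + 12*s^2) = (-l + 3*s)/(-l + 2*s)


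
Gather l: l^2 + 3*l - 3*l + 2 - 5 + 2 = l^2 - 1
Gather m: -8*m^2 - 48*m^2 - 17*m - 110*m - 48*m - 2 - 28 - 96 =-56*m^2 - 175*m - 126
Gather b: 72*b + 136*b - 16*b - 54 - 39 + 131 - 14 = 192*b + 24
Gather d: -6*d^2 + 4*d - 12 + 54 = -6*d^2 + 4*d + 42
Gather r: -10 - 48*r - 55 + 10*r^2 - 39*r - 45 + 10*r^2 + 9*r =20*r^2 - 78*r - 110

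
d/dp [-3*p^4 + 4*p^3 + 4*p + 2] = -12*p^3 + 12*p^2 + 4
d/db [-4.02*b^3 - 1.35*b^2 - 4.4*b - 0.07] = -12.06*b^2 - 2.7*b - 4.4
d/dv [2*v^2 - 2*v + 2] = 4*v - 2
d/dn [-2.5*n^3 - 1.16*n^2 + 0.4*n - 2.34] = -7.5*n^2 - 2.32*n + 0.4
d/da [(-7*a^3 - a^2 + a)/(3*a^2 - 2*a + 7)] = (-21*a^4 + 28*a^3 - 148*a^2 - 14*a + 7)/(9*a^4 - 12*a^3 + 46*a^2 - 28*a + 49)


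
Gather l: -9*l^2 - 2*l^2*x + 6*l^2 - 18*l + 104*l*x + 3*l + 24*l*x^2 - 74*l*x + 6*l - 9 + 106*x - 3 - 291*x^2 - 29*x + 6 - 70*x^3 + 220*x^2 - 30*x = l^2*(-2*x - 3) + l*(24*x^2 + 30*x - 9) - 70*x^3 - 71*x^2 + 47*x - 6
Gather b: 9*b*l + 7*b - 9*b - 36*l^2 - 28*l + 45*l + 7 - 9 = b*(9*l - 2) - 36*l^2 + 17*l - 2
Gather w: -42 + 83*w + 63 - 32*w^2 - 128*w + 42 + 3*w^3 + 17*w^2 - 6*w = 3*w^3 - 15*w^2 - 51*w + 63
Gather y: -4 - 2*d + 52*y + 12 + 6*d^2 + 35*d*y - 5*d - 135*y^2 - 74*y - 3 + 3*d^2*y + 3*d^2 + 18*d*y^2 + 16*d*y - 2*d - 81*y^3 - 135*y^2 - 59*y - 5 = 9*d^2 - 9*d - 81*y^3 + y^2*(18*d - 270) + y*(3*d^2 + 51*d - 81)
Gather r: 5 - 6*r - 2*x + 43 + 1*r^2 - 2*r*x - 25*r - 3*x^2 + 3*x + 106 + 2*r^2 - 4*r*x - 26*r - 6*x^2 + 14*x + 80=3*r^2 + r*(-6*x - 57) - 9*x^2 + 15*x + 234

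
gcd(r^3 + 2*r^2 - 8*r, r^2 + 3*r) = r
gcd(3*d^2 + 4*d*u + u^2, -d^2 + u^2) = d + u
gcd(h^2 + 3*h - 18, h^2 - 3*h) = h - 3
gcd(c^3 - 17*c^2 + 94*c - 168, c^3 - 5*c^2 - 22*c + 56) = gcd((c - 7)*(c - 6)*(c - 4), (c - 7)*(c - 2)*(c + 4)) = c - 7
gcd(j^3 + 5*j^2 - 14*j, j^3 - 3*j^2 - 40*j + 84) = j - 2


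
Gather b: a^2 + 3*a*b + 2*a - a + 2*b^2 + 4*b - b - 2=a^2 + a + 2*b^2 + b*(3*a + 3) - 2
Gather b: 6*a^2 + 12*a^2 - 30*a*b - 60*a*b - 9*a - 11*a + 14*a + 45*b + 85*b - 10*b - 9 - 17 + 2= 18*a^2 - 6*a + b*(120 - 90*a) - 24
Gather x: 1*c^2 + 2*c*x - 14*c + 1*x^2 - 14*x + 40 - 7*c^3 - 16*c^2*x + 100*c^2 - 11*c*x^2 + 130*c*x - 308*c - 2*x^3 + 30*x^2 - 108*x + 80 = -7*c^3 + 101*c^2 - 322*c - 2*x^3 + x^2*(31 - 11*c) + x*(-16*c^2 + 132*c - 122) + 120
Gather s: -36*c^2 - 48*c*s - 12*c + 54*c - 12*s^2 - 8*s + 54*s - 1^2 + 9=-36*c^2 + 42*c - 12*s^2 + s*(46 - 48*c) + 8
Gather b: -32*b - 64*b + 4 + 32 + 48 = 84 - 96*b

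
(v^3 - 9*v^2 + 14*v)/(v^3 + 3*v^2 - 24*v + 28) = v*(v - 7)/(v^2 + 5*v - 14)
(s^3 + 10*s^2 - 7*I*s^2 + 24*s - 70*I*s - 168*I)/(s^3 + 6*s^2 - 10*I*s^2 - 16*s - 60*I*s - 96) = (s^2 + s*(4 - 7*I) - 28*I)/(s^2 - 10*I*s - 16)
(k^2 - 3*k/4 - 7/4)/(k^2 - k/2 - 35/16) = 4*(k + 1)/(4*k + 5)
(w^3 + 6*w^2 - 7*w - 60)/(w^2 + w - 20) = (w^2 + w - 12)/(w - 4)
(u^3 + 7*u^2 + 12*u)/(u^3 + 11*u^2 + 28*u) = (u + 3)/(u + 7)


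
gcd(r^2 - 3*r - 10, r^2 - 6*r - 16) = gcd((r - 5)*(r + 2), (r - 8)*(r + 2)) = r + 2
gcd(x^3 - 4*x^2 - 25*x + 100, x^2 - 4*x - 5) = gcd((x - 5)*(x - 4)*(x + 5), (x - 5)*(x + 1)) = x - 5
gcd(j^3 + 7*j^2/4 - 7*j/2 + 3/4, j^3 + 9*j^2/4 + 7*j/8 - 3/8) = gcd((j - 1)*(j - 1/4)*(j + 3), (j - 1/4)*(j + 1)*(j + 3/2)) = j - 1/4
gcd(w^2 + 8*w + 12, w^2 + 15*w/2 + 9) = w + 6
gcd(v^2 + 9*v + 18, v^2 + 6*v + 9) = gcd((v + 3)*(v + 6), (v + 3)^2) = v + 3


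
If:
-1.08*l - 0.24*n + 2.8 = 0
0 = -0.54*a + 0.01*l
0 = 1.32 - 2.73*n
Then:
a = 0.05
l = 2.49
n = 0.48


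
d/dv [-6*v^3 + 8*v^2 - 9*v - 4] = -18*v^2 + 16*v - 9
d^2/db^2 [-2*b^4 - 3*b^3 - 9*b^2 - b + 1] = -24*b^2 - 18*b - 18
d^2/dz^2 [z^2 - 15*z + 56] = 2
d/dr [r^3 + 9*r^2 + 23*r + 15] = 3*r^2 + 18*r + 23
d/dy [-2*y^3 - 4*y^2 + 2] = 2*y*(-3*y - 4)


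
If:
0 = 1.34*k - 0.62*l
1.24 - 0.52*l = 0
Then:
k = 1.10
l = 2.38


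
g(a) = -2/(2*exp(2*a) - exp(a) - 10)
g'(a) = -2*(-4*exp(2*a) + exp(a))/(2*exp(2*a) - exp(a) - 10)^2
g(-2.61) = 0.20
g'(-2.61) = -0.00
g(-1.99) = 0.20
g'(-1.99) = -0.00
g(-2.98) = 0.20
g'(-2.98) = -0.00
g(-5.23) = 0.20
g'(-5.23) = -0.00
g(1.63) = -0.05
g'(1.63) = 0.14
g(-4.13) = 0.20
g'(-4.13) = -0.00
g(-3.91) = 0.20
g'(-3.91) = -0.00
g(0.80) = 0.86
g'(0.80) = 6.54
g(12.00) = 0.00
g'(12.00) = 0.00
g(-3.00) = 0.20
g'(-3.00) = 0.00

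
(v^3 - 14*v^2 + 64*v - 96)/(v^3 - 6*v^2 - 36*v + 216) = (v^2 - 8*v + 16)/(v^2 - 36)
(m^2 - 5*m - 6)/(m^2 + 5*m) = (m^2 - 5*m - 6)/(m*(m + 5))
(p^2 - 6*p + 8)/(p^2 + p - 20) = (p - 2)/(p + 5)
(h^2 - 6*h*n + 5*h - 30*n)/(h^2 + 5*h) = (h - 6*n)/h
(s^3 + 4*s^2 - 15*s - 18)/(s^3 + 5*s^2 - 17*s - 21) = (s + 6)/(s + 7)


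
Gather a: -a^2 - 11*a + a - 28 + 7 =-a^2 - 10*a - 21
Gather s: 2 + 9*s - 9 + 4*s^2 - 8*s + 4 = 4*s^2 + s - 3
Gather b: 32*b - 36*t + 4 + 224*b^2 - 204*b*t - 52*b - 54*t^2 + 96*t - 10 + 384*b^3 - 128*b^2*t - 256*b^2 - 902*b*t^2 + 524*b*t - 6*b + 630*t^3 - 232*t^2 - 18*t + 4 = 384*b^3 + b^2*(-128*t - 32) + b*(-902*t^2 + 320*t - 26) + 630*t^3 - 286*t^2 + 42*t - 2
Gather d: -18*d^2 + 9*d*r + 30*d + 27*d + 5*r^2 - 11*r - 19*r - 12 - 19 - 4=-18*d^2 + d*(9*r + 57) + 5*r^2 - 30*r - 35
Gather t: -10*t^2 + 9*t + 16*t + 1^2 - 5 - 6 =-10*t^2 + 25*t - 10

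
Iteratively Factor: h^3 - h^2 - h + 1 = (h + 1)*(h^2 - 2*h + 1) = (h - 1)*(h + 1)*(h - 1)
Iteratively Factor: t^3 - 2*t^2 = (t)*(t^2 - 2*t) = t^2*(t - 2)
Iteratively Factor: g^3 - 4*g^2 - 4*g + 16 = (g - 4)*(g^2 - 4) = (g - 4)*(g + 2)*(g - 2)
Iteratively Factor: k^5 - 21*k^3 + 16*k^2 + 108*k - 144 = (k + 4)*(k^4 - 4*k^3 - 5*k^2 + 36*k - 36) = (k - 2)*(k + 4)*(k^3 - 2*k^2 - 9*k + 18) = (k - 2)^2*(k + 4)*(k^2 - 9) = (k - 3)*(k - 2)^2*(k + 4)*(k + 3)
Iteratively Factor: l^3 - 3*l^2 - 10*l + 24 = (l - 2)*(l^2 - l - 12) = (l - 4)*(l - 2)*(l + 3)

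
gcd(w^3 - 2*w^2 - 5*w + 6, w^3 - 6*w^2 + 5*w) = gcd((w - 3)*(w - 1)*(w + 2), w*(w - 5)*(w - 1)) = w - 1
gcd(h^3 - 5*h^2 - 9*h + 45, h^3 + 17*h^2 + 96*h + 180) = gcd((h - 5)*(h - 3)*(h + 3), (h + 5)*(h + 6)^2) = 1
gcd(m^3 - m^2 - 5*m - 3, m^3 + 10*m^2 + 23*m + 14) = m + 1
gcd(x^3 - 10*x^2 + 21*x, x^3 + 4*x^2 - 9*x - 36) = x - 3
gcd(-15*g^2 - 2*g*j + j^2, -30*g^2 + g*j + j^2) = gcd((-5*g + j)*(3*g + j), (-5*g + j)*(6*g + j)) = 5*g - j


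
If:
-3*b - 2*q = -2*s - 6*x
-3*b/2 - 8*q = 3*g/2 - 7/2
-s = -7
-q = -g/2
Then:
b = 11*x/5 + 49/10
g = -3*x/5 - 7/10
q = -3*x/10 - 7/20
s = 7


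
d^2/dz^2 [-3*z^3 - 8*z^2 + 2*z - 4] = -18*z - 16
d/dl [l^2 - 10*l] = 2*l - 10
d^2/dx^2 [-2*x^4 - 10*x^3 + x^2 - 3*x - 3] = -24*x^2 - 60*x + 2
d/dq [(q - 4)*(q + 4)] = 2*q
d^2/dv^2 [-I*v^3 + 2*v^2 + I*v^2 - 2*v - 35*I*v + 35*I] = -6*I*v + 4 + 2*I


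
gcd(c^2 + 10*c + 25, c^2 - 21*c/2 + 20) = 1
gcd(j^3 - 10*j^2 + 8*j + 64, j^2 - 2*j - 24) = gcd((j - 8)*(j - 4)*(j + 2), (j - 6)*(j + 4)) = 1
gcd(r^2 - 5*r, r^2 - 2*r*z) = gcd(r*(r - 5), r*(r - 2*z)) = r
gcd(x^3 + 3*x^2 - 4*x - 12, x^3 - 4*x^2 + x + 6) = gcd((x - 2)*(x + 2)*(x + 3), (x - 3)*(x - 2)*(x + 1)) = x - 2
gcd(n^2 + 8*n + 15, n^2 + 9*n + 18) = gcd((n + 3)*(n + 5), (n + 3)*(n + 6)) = n + 3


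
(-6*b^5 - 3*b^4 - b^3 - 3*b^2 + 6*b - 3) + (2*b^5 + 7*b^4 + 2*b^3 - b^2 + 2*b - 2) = -4*b^5 + 4*b^4 + b^3 - 4*b^2 + 8*b - 5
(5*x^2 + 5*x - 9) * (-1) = -5*x^2 - 5*x + 9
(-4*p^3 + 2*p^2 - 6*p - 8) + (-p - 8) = -4*p^3 + 2*p^2 - 7*p - 16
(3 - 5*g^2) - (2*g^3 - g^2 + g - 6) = -2*g^3 - 4*g^2 - g + 9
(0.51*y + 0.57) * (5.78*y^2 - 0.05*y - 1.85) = 2.9478*y^3 + 3.2691*y^2 - 0.972*y - 1.0545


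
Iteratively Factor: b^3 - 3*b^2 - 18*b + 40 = (b + 4)*(b^2 - 7*b + 10) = (b - 5)*(b + 4)*(b - 2)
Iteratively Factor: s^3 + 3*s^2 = (s)*(s^2 + 3*s) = s*(s + 3)*(s)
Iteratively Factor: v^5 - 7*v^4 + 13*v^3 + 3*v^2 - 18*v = (v + 1)*(v^4 - 8*v^3 + 21*v^2 - 18*v) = v*(v + 1)*(v^3 - 8*v^2 + 21*v - 18) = v*(v - 3)*(v + 1)*(v^2 - 5*v + 6) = v*(v - 3)*(v - 2)*(v + 1)*(v - 3)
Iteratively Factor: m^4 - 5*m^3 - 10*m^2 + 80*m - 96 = (m - 4)*(m^3 - m^2 - 14*m + 24) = (m - 4)*(m - 2)*(m^2 + m - 12) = (m - 4)*(m - 3)*(m - 2)*(m + 4)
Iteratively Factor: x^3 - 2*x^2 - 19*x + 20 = (x - 5)*(x^2 + 3*x - 4) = (x - 5)*(x + 4)*(x - 1)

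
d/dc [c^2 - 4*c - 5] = 2*c - 4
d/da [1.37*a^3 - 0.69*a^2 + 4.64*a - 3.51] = 4.11*a^2 - 1.38*a + 4.64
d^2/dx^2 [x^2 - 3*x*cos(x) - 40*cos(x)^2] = 3*x*cos(x) - 160*sin(x)^2 + 6*sin(x) + 82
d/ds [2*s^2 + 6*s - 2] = 4*s + 6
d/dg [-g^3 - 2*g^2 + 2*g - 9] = -3*g^2 - 4*g + 2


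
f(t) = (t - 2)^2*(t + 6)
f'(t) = (t - 2)^2 + (t + 6)*(2*t - 4)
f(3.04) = 9.78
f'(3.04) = 19.88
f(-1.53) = 55.70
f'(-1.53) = -19.10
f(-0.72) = 39.06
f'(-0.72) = -21.32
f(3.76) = 30.23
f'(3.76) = 37.45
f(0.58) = 13.27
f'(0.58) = -16.67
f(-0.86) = 42.04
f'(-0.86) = -21.22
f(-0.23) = 28.69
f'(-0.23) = -20.76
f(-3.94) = 72.68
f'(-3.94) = 10.81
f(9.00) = 735.00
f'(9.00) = 259.00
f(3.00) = 9.00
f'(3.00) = 19.00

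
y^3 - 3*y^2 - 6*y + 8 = (y - 4)*(y - 1)*(y + 2)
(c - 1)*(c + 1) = c^2 - 1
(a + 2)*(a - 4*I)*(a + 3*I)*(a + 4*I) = a^4 + 2*a^3 + 3*I*a^3 + 16*a^2 + 6*I*a^2 + 32*a + 48*I*a + 96*I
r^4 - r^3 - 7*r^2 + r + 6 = (r - 3)*(r - 1)*(r + 1)*(r + 2)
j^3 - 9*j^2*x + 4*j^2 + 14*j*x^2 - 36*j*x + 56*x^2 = (j + 4)*(j - 7*x)*(j - 2*x)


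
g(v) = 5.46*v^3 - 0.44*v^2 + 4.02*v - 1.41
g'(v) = 16.38*v^2 - 0.88*v + 4.02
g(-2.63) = -114.35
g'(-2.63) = 119.63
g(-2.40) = -89.07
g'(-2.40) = 100.48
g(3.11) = 171.07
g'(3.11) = 159.71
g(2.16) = 60.24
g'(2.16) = 78.54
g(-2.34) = -83.18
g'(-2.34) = 95.77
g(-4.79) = -630.83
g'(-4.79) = 384.06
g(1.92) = 43.33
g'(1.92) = 62.71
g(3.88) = 326.49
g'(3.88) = 247.20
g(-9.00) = -4053.57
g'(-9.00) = 1338.72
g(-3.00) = -164.85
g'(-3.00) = 154.08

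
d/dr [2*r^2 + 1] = 4*r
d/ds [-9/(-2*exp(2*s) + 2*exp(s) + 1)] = (18 - 36*exp(s))*exp(s)/(-2*exp(2*s) + 2*exp(s) + 1)^2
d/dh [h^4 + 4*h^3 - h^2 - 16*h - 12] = 4*h^3 + 12*h^2 - 2*h - 16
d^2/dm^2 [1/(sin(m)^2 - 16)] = 2*(-2*sin(m)^4 - 29*sin(m)^2 + 16)/(sin(m)^2 - 16)^3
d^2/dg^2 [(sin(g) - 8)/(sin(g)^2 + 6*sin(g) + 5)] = (-sin(g)^4 + 39*sin(g)^3 + 137*sin(g)^2 - 27*sin(g) - 556)/((sin(g) + 1)^2*(sin(g) + 5)^3)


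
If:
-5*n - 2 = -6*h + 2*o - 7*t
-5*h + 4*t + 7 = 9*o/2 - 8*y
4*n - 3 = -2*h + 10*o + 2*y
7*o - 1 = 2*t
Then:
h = 415*y/523 + 1103/1046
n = 154/523 - 501*y/523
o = 15/523 - 222*y/523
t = -777*y/523 - 209/523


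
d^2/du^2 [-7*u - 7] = 0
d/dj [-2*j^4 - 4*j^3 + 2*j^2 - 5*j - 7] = -8*j^3 - 12*j^2 + 4*j - 5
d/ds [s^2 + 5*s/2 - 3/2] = 2*s + 5/2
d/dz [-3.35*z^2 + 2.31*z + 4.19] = 2.31 - 6.7*z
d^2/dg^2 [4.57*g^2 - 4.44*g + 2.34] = 9.14000000000000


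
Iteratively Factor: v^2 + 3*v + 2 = (v + 1)*(v + 2)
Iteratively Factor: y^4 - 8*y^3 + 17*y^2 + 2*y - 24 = (y - 4)*(y^3 - 4*y^2 + y + 6) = (y - 4)*(y - 3)*(y^2 - y - 2) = (y - 4)*(y - 3)*(y + 1)*(y - 2)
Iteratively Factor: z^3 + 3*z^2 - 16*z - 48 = (z - 4)*(z^2 + 7*z + 12) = (z - 4)*(z + 3)*(z + 4)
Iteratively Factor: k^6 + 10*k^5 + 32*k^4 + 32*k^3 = (k + 2)*(k^5 + 8*k^4 + 16*k^3) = k*(k + 2)*(k^4 + 8*k^3 + 16*k^2) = k*(k + 2)*(k + 4)*(k^3 + 4*k^2) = k^2*(k + 2)*(k + 4)*(k^2 + 4*k) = k^2*(k + 2)*(k + 4)^2*(k)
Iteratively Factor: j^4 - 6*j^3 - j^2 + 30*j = (j - 3)*(j^3 - 3*j^2 - 10*j) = j*(j - 3)*(j^2 - 3*j - 10) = j*(j - 5)*(j - 3)*(j + 2)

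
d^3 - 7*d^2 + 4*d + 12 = (d - 6)*(d - 2)*(d + 1)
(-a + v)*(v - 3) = -a*v + 3*a + v^2 - 3*v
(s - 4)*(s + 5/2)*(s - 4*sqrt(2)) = s^3 - 4*sqrt(2)*s^2 - 3*s^2/2 - 10*s + 6*sqrt(2)*s + 40*sqrt(2)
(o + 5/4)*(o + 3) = o^2 + 17*o/4 + 15/4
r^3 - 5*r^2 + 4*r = r*(r - 4)*(r - 1)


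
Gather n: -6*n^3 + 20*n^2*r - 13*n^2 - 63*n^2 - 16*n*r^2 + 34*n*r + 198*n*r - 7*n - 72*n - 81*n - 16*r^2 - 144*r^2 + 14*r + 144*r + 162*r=-6*n^3 + n^2*(20*r - 76) + n*(-16*r^2 + 232*r - 160) - 160*r^2 + 320*r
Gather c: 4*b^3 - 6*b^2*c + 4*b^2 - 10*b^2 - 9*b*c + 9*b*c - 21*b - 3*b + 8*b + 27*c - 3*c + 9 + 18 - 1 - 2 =4*b^3 - 6*b^2 - 16*b + c*(24 - 6*b^2) + 24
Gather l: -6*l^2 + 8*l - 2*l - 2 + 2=-6*l^2 + 6*l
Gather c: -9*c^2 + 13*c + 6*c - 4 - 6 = -9*c^2 + 19*c - 10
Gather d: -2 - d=-d - 2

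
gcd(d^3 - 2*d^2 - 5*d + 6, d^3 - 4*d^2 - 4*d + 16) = d + 2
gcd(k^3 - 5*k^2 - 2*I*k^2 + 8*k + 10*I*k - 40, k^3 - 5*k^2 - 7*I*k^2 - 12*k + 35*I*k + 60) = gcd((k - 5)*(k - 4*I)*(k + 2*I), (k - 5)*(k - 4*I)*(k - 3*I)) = k^2 + k*(-5 - 4*I) + 20*I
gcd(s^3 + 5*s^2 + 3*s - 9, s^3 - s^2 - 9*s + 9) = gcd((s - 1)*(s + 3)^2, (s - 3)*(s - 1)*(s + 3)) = s^2 + 2*s - 3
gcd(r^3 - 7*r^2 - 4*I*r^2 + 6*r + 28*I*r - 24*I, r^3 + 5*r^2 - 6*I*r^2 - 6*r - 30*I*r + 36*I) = r - 1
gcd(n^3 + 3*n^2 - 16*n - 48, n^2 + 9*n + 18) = n + 3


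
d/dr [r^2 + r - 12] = 2*r + 1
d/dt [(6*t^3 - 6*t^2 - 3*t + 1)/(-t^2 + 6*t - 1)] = (-6*t^4 + 72*t^3 - 57*t^2 + 14*t - 3)/(t^4 - 12*t^3 + 38*t^2 - 12*t + 1)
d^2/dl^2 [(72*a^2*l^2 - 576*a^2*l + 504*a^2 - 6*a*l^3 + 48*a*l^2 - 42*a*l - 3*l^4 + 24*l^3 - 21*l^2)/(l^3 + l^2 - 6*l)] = 12*(12*a^2*l^6 - 288*a^2*l^5 + 432*a^2*l^4 + 72*a^2*l^3 - 1260*a^2*l^2 - 1512*a^2*l + 3024*a^2 + 9*a*l^6 - 39*a*l^5 + 123*a*l^4 - 37*a*l^3 - 11*l^6 + 81*l^5 - 117*l^4 + 123*l^3)/(l^3*(l^6 + 3*l^5 - 15*l^4 - 35*l^3 + 90*l^2 + 108*l - 216))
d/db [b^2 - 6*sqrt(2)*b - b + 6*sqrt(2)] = 2*b - 6*sqrt(2) - 1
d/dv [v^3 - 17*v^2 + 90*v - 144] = 3*v^2 - 34*v + 90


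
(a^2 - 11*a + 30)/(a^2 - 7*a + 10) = (a - 6)/(a - 2)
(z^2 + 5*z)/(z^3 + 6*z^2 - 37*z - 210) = z/(z^2 + z - 42)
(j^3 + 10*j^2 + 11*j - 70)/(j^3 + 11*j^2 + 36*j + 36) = (j^3 + 10*j^2 + 11*j - 70)/(j^3 + 11*j^2 + 36*j + 36)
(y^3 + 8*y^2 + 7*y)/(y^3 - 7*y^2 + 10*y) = (y^2 + 8*y + 7)/(y^2 - 7*y + 10)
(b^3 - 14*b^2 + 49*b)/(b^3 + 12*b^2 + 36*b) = (b^2 - 14*b + 49)/(b^2 + 12*b + 36)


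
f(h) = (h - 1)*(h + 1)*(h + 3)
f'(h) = (h - 1)*(h + 1) + (h - 1)*(h + 3) + (h + 1)*(h + 3) = 3*h^2 + 6*h - 1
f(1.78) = 10.36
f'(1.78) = 19.19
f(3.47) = 71.43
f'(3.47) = 55.94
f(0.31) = -2.99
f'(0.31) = 1.15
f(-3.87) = -12.16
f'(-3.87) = 20.71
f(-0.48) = -1.94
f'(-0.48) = -3.19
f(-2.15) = 3.08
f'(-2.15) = -0.03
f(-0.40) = -2.18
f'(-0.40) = -2.92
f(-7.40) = -236.54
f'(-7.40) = 118.88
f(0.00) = -3.00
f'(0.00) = -1.00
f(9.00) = 960.00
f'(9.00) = 296.00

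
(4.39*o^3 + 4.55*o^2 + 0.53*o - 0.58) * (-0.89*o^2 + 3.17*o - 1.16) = -3.9071*o^5 + 9.8668*o^4 + 8.8594*o^3 - 3.0817*o^2 - 2.4534*o + 0.6728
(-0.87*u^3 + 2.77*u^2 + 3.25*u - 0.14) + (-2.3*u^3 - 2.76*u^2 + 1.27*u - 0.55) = -3.17*u^3 + 0.0100000000000002*u^2 + 4.52*u - 0.69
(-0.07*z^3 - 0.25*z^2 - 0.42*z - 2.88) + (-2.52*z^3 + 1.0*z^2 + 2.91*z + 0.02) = -2.59*z^3 + 0.75*z^2 + 2.49*z - 2.86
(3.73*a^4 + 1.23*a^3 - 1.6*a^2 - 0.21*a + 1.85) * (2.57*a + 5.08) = 9.5861*a^5 + 22.1095*a^4 + 2.1364*a^3 - 8.6677*a^2 + 3.6877*a + 9.398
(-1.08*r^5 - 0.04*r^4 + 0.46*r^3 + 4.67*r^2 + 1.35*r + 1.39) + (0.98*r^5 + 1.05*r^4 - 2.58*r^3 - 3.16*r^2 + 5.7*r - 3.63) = -0.1*r^5 + 1.01*r^4 - 2.12*r^3 + 1.51*r^2 + 7.05*r - 2.24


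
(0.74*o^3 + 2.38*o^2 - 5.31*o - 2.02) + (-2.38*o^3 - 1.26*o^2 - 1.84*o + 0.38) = -1.64*o^3 + 1.12*o^2 - 7.15*o - 1.64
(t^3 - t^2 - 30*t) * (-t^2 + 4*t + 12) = -t^5 + 5*t^4 + 38*t^3 - 132*t^2 - 360*t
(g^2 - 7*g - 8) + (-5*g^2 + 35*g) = -4*g^2 + 28*g - 8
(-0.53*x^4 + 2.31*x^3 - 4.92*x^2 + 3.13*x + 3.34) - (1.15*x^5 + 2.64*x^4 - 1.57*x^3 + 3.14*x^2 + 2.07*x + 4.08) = -1.15*x^5 - 3.17*x^4 + 3.88*x^3 - 8.06*x^2 + 1.06*x - 0.74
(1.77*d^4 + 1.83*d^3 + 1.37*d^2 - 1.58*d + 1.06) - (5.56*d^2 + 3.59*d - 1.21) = 1.77*d^4 + 1.83*d^3 - 4.19*d^2 - 5.17*d + 2.27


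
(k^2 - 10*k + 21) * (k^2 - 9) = k^4 - 10*k^3 + 12*k^2 + 90*k - 189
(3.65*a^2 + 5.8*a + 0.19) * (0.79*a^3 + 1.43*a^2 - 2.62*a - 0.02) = 2.8835*a^5 + 9.8015*a^4 - 1.1189*a^3 - 14.9973*a^2 - 0.6138*a - 0.0038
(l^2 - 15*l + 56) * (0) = 0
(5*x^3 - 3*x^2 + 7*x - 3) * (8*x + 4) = 40*x^4 - 4*x^3 + 44*x^2 + 4*x - 12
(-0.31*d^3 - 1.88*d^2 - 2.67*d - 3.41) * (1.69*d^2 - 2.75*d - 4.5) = -0.5239*d^5 - 2.3247*d^4 + 2.0527*d^3 + 10.0396*d^2 + 21.3925*d + 15.345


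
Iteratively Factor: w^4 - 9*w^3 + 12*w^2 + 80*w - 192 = (w + 3)*(w^3 - 12*w^2 + 48*w - 64) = (w - 4)*(w + 3)*(w^2 - 8*w + 16) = (w - 4)^2*(w + 3)*(w - 4)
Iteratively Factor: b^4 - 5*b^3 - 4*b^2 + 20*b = (b)*(b^3 - 5*b^2 - 4*b + 20) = b*(b + 2)*(b^2 - 7*b + 10) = b*(b - 5)*(b + 2)*(b - 2)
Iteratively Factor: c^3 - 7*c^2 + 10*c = (c - 2)*(c^2 - 5*c) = (c - 5)*(c - 2)*(c)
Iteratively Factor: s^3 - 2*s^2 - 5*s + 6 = (s + 2)*(s^2 - 4*s + 3) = (s - 3)*(s + 2)*(s - 1)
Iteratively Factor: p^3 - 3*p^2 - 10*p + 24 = (p - 4)*(p^2 + p - 6) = (p - 4)*(p - 2)*(p + 3)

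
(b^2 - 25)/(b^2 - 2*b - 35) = (b - 5)/(b - 7)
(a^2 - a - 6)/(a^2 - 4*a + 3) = (a + 2)/(a - 1)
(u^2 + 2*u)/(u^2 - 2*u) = (u + 2)/(u - 2)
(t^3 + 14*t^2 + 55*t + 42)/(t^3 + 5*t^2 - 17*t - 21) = (t + 6)/(t - 3)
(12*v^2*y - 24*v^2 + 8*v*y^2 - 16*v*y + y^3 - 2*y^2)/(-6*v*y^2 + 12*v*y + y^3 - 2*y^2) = (12*v^2 + 8*v*y + y^2)/(y*(-6*v + y))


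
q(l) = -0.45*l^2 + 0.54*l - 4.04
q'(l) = 0.54 - 0.9*l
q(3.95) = -8.93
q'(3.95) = -3.02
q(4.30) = -10.04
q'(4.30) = -3.33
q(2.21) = -5.04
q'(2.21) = -1.45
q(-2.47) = -8.12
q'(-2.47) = 2.76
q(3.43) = -7.48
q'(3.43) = -2.55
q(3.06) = -6.60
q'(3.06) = -2.21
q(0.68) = -3.88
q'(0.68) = -0.07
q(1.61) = -4.34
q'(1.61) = -0.91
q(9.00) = -35.63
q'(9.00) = -7.56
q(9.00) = -35.63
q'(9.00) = -7.56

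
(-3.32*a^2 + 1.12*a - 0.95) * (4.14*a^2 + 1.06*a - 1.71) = -13.7448*a^4 + 1.1176*a^3 + 2.9314*a^2 - 2.9222*a + 1.6245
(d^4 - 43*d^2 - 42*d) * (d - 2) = d^5 - 2*d^4 - 43*d^3 + 44*d^2 + 84*d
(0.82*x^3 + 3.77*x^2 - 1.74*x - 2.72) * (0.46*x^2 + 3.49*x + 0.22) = 0.3772*x^5 + 4.596*x^4 + 12.5373*x^3 - 6.4944*x^2 - 9.8756*x - 0.5984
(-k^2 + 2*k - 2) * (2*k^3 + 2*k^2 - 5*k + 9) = -2*k^5 + 2*k^4 + 5*k^3 - 23*k^2 + 28*k - 18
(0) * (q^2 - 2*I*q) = 0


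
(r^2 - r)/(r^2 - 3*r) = (r - 1)/(r - 3)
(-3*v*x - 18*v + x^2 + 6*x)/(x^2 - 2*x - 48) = (-3*v + x)/(x - 8)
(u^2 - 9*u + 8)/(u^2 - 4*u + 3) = (u - 8)/(u - 3)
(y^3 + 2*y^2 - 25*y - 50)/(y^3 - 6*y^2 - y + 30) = (y + 5)/(y - 3)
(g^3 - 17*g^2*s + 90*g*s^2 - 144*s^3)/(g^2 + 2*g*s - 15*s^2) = (g^2 - 14*g*s + 48*s^2)/(g + 5*s)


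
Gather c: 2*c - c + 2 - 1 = c + 1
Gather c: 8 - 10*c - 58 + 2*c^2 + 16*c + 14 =2*c^2 + 6*c - 36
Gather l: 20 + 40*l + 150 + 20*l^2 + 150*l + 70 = 20*l^2 + 190*l + 240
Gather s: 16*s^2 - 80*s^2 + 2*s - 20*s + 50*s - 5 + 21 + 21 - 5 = -64*s^2 + 32*s + 32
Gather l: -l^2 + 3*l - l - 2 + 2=-l^2 + 2*l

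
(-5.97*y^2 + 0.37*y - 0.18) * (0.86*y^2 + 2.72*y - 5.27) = -5.1342*y^4 - 15.9202*y^3 + 32.3135*y^2 - 2.4395*y + 0.9486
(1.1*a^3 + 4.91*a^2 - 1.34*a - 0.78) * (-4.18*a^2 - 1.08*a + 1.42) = -4.598*a^5 - 21.7118*a^4 + 1.8604*a^3 + 11.6798*a^2 - 1.0604*a - 1.1076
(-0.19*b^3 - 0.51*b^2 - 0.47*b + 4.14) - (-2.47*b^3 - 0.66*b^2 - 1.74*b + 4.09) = 2.28*b^3 + 0.15*b^2 + 1.27*b + 0.0499999999999998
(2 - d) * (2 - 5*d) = 5*d^2 - 12*d + 4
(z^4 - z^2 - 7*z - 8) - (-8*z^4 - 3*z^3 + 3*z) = 9*z^4 + 3*z^3 - z^2 - 10*z - 8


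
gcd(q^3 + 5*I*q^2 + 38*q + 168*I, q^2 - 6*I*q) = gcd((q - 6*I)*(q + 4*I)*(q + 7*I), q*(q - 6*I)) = q - 6*I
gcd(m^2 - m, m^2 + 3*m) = m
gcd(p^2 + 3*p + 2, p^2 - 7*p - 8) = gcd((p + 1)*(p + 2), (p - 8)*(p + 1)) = p + 1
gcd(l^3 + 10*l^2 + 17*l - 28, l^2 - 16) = l + 4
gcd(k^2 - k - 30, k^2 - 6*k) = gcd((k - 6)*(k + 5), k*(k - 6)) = k - 6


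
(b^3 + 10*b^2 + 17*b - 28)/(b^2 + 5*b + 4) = (b^2 + 6*b - 7)/(b + 1)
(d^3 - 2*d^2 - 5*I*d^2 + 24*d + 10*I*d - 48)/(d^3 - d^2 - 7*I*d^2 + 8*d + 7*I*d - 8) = (d^2 + d*(-2 + 3*I) - 6*I)/(d^2 + d*(-1 + I) - I)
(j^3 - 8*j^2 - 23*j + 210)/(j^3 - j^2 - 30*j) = (j - 7)/j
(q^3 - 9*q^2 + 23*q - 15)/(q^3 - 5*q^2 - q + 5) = (q - 3)/(q + 1)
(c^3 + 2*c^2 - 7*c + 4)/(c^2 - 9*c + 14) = (c^3 + 2*c^2 - 7*c + 4)/(c^2 - 9*c + 14)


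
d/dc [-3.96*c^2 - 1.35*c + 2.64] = -7.92*c - 1.35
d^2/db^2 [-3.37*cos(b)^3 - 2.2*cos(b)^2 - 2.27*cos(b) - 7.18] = 4.7975*cos(b) + 4.4*cos(2*b) + 7.5825*cos(3*b)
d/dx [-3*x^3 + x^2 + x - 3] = -9*x^2 + 2*x + 1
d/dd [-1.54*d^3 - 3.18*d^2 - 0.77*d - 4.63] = -4.62*d^2 - 6.36*d - 0.77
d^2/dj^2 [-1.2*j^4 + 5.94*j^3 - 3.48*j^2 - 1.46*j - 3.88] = -14.4*j^2 + 35.64*j - 6.96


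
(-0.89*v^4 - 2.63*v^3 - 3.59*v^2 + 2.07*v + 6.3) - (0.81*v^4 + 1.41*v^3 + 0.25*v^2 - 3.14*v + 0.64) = -1.7*v^4 - 4.04*v^3 - 3.84*v^2 + 5.21*v + 5.66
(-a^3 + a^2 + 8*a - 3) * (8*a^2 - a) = -8*a^5 + 9*a^4 + 63*a^3 - 32*a^2 + 3*a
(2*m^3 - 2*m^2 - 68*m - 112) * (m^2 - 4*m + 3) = 2*m^5 - 10*m^4 - 54*m^3 + 154*m^2 + 244*m - 336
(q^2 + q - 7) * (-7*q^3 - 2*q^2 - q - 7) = -7*q^5 - 9*q^4 + 46*q^3 + 6*q^2 + 49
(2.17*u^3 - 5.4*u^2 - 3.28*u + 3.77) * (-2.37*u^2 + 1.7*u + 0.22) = -5.1429*u^5 + 16.487*u^4 - 0.929*u^3 - 15.6989*u^2 + 5.6874*u + 0.8294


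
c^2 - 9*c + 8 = (c - 8)*(c - 1)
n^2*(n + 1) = n^3 + n^2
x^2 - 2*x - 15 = (x - 5)*(x + 3)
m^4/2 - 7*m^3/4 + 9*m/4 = m*(m/2 + 1/2)*(m - 3)*(m - 3/2)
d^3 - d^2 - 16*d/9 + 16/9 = (d - 4/3)*(d - 1)*(d + 4/3)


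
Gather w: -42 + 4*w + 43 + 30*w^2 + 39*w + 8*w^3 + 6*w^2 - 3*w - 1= 8*w^3 + 36*w^2 + 40*w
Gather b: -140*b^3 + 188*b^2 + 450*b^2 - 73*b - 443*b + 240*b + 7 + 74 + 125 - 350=-140*b^3 + 638*b^2 - 276*b - 144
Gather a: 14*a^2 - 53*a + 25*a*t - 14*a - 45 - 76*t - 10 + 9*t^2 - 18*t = 14*a^2 + a*(25*t - 67) + 9*t^2 - 94*t - 55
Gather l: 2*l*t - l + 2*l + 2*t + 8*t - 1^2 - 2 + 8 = l*(2*t + 1) + 10*t + 5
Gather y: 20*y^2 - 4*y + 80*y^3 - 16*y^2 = 80*y^3 + 4*y^2 - 4*y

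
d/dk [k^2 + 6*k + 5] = 2*k + 6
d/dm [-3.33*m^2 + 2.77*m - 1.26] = 2.77 - 6.66*m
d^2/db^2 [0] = 0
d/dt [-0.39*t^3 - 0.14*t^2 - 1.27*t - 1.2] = -1.17*t^2 - 0.28*t - 1.27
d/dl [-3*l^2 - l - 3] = -6*l - 1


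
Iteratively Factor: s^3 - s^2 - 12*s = (s - 4)*(s^2 + 3*s) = s*(s - 4)*(s + 3)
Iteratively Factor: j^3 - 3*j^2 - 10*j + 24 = (j + 3)*(j^2 - 6*j + 8) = (j - 2)*(j + 3)*(j - 4)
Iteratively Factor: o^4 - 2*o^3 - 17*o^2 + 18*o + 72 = (o + 3)*(o^3 - 5*o^2 - 2*o + 24) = (o - 4)*(o + 3)*(o^2 - o - 6) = (o - 4)*(o - 3)*(o + 3)*(o + 2)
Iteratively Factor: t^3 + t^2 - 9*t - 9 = (t + 1)*(t^2 - 9) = (t + 1)*(t + 3)*(t - 3)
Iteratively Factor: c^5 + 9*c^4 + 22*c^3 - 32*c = (c)*(c^4 + 9*c^3 + 22*c^2 - 32) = c*(c + 4)*(c^3 + 5*c^2 + 2*c - 8) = c*(c + 2)*(c + 4)*(c^2 + 3*c - 4) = c*(c - 1)*(c + 2)*(c + 4)*(c + 4)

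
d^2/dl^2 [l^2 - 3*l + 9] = 2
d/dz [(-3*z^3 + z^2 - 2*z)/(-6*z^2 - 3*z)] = (6*z^2 + 6*z - 5)/(3*(4*z^2 + 4*z + 1))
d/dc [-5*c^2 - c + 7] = -10*c - 1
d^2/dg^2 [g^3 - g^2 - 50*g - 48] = 6*g - 2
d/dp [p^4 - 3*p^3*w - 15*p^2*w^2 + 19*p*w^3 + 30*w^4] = 4*p^3 - 9*p^2*w - 30*p*w^2 + 19*w^3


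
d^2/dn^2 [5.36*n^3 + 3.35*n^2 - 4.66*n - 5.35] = 32.16*n + 6.7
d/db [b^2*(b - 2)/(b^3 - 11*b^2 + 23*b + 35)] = b*(-9*b^3 + 46*b^2 + 59*b - 140)/(b^6 - 22*b^5 + 167*b^4 - 436*b^3 - 241*b^2 + 1610*b + 1225)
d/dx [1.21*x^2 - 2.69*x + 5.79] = 2.42*x - 2.69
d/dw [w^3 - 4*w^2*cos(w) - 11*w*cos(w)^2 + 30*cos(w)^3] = 4*w^2*sin(w) + 3*w^2 + 11*w*sin(2*w) - 8*w*cos(w) - 90*sin(w)*cos(w)^2 - 11*cos(w)^2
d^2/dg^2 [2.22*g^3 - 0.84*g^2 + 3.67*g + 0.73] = 13.32*g - 1.68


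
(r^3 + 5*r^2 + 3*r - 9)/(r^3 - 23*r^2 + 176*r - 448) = (r^3 + 5*r^2 + 3*r - 9)/(r^3 - 23*r^2 + 176*r - 448)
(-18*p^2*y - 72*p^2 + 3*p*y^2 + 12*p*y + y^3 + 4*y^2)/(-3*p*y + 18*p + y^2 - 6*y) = (6*p*y + 24*p + y^2 + 4*y)/(y - 6)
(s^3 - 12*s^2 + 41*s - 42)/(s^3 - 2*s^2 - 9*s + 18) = (s - 7)/(s + 3)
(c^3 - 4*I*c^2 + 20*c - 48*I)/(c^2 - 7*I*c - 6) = (c^2 + 2*I*c + 8)/(c - I)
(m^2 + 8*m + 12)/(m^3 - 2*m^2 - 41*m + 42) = (m + 2)/(m^2 - 8*m + 7)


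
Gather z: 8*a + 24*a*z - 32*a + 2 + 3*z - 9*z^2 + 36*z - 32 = -24*a - 9*z^2 + z*(24*a + 39) - 30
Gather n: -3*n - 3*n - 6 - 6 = -6*n - 12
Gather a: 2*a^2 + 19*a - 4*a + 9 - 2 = 2*a^2 + 15*a + 7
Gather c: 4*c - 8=4*c - 8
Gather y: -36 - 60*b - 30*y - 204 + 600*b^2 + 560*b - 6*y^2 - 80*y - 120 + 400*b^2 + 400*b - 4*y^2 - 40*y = 1000*b^2 + 900*b - 10*y^2 - 150*y - 360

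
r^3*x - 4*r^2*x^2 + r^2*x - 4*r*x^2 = r*(r - 4*x)*(r*x + x)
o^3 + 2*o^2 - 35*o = o*(o - 5)*(o + 7)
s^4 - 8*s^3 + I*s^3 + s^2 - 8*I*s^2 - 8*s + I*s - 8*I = (s - 8)*(s + I)*(-I*s + 1)*(I*s + 1)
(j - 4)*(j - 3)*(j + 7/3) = j^3 - 14*j^2/3 - 13*j/3 + 28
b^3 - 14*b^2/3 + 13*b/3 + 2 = (b - 3)*(b - 2)*(b + 1/3)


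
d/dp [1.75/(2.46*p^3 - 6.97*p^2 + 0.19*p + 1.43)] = (-12.915*p^2 + 24.395*p - 0.3325)/(2.46*p^3 - 6.97*p^2 + 0.19*p + 1.43)^2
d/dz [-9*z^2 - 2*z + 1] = -18*z - 2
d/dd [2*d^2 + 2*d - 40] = 4*d + 2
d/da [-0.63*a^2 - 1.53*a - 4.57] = -1.26*a - 1.53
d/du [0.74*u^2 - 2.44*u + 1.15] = 1.48*u - 2.44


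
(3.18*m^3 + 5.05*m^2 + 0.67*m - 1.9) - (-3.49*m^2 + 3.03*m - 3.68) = 3.18*m^3 + 8.54*m^2 - 2.36*m + 1.78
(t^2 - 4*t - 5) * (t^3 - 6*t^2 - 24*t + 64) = t^5 - 10*t^4 - 5*t^3 + 190*t^2 - 136*t - 320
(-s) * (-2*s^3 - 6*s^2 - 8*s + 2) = 2*s^4 + 6*s^3 + 8*s^2 - 2*s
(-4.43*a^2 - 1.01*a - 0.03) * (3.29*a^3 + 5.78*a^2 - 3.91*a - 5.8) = -14.5747*a^5 - 28.9283*a^4 + 11.3848*a^3 + 29.4697*a^2 + 5.9753*a + 0.174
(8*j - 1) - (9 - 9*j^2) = 9*j^2 + 8*j - 10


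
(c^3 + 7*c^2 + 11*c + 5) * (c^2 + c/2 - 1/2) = c^5 + 15*c^4/2 + 14*c^3 + 7*c^2 - 3*c - 5/2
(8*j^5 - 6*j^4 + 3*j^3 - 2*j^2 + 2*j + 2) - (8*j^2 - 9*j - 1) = 8*j^5 - 6*j^4 + 3*j^3 - 10*j^2 + 11*j + 3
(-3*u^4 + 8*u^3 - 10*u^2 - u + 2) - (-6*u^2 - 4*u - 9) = -3*u^4 + 8*u^3 - 4*u^2 + 3*u + 11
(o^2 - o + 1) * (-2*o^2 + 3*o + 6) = -2*o^4 + 5*o^3 + o^2 - 3*o + 6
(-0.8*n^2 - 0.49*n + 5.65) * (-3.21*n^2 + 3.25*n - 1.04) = 2.568*n^4 - 1.0271*n^3 - 18.897*n^2 + 18.8721*n - 5.876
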